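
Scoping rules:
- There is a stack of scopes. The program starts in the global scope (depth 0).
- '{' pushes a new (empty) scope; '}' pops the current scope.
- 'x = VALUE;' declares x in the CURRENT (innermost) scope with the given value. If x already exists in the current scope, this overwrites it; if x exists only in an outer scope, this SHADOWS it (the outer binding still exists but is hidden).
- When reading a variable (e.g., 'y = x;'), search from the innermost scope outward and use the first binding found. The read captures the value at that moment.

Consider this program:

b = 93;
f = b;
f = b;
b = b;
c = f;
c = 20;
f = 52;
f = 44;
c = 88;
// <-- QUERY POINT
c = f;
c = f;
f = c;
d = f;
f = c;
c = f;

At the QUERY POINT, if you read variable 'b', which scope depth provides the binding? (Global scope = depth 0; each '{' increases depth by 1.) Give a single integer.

Step 1: declare b=93 at depth 0
Step 2: declare f=(read b)=93 at depth 0
Step 3: declare f=(read b)=93 at depth 0
Step 4: declare b=(read b)=93 at depth 0
Step 5: declare c=(read f)=93 at depth 0
Step 6: declare c=20 at depth 0
Step 7: declare f=52 at depth 0
Step 8: declare f=44 at depth 0
Step 9: declare c=88 at depth 0
Visible at query point: b=93 c=88 f=44

Answer: 0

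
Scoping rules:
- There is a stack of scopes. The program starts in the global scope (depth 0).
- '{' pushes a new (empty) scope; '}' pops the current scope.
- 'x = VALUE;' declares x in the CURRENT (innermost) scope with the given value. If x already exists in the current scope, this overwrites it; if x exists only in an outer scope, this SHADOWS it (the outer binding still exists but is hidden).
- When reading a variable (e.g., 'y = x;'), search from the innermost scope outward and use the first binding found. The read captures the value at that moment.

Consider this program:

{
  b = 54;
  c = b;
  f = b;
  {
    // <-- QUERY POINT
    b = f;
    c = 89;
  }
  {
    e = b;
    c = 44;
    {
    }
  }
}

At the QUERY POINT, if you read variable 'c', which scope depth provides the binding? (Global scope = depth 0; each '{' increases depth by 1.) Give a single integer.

Step 1: enter scope (depth=1)
Step 2: declare b=54 at depth 1
Step 3: declare c=(read b)=54 at depth 1
Step 4: declare f=(read b)=54 at depth 1
Step 5: enter scope (depth=2)
Visible at query point: b=54 c=54 f=54

Answer: 1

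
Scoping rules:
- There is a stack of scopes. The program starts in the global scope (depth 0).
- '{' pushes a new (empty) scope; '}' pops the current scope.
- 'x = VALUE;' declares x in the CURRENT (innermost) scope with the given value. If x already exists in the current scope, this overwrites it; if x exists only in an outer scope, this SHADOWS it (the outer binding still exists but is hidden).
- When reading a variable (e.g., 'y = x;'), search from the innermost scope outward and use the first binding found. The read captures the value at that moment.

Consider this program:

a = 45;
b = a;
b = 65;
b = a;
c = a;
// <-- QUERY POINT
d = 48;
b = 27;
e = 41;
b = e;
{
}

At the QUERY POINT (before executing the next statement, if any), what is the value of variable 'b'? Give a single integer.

Answer: 45

Derivation:
Step 1: declare a=45 at depth 0
Step 2: declare b=(read a)=45 at depth 0
Step 3: declare b=65 at depth 0
Step 4: declare b=(read a)=45 at depth 0
Step 5: declare c=(read a)=45 at depth 0
Visible at query point: a=45 b=45 c=45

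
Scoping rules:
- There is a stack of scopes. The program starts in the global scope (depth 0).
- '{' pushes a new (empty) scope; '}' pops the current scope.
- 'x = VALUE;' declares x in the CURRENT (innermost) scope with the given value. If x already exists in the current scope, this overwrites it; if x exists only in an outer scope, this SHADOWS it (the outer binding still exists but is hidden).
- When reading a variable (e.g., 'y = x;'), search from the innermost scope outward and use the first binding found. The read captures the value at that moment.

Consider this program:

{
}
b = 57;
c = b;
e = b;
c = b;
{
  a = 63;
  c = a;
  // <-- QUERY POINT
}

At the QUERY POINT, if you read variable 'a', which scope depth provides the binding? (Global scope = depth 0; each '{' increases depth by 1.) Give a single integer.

Answer: 1

Derivation:
Step 1: enter scope (depth=1)
Step 2: exit scope (depth=0)
Step 3: declare b=57 at depth 0
Step 4: declare c=(read b)=57 at depth 0
Step 5: declare e=(read b)=57 at depth 0
Step 6: declare c=(read b)=57 at depth 0
Step 7: enter scope (depth=1)
Step 8: declare a=63 at depth 1
Step 9: declare c=(read a)=63 at depth 1
Visible at query point: a=63 b=57 c=63 e=57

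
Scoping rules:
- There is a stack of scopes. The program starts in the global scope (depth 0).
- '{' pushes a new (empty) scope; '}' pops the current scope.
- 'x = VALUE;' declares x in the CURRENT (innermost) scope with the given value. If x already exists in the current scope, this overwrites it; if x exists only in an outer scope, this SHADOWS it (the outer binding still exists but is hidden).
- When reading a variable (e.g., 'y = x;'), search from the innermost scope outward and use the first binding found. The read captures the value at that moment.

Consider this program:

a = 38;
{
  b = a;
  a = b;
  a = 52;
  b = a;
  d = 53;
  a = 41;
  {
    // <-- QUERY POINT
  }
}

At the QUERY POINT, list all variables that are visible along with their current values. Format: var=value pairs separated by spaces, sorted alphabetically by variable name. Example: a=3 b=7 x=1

Answer: a=41 b=52 d=53

Derivation:
Step 1: declare a=38 at depth 0
Step 2: enter scope (depth=1)
Step 3: declare b=(read a)=38 at depth 1
Step 4: declare a=(read b)=38 at depth 1
Step 5: declare a=52 at depth 1
Step 6: declare b=(read a)=52 at depth 1
Step 7: declare d=53 at depth 1
Step 8: declare a=41 at depth 1
Step 9: enter scope (depth=2)
Visible at query point: a=41 b=52 d=53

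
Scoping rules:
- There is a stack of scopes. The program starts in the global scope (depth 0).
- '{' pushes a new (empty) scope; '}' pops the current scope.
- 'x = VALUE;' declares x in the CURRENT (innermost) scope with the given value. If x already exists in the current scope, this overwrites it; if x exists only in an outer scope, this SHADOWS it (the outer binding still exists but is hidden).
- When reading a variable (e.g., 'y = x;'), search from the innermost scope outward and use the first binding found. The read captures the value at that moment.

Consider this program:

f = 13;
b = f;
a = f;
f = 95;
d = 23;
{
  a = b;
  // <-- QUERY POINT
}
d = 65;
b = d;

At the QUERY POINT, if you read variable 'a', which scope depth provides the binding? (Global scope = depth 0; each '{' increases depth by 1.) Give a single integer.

Answer: 1

Derivation:
Step 1: declare f=13 at depth 0
Step 2: declare b=(read f)=13 at depth 0
Step 3: declare a=(read f)=13 at depth 0
Step 4: declare f=95 at depth 0
Step 5: declare d=23 at depth 0
Step 6: enter scope (depth=1)
Step 7: declare a=(read b)=13 at depth 1
Visible at query point: a=13 b=13 d=23 f=95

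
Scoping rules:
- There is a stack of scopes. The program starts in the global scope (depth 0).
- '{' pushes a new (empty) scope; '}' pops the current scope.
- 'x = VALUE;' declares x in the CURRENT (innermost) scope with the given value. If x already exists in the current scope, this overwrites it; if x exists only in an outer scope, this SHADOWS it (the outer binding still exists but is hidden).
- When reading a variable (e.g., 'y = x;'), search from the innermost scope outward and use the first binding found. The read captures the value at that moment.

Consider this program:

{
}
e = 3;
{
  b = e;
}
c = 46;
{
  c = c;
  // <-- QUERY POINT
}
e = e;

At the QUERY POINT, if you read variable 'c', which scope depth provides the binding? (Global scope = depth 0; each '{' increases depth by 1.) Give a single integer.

Step 1: enter scope (depth=1)
Step 2: exit scope (depth=0)
Step 3: declare e=3 at depth 0
Step 4: enter scope (depth=1)
Step 5: declare b=(read e)=3 at depth 1
Step 6: exit scope (depth=0)
Step 7: declare c=46 at depth 0
Step 8: enter scope (depth=1)
Step 9: declare c=(read c)=46 at depth 1
Visible at query point: c=46 e=3

Answer: 1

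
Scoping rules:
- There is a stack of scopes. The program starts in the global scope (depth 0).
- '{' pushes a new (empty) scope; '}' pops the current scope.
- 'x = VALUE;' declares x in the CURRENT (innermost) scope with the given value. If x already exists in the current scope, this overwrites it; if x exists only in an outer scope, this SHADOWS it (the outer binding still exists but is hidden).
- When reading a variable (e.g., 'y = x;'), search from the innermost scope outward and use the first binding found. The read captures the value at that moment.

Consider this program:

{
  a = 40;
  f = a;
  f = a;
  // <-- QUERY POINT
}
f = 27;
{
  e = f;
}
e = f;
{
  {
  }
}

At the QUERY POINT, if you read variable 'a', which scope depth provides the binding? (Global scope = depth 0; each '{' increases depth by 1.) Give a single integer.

Step 1: enter scope (depth=1)
Step 2: declare a=40 at depth 1
Step 3: declare f=(read a)=40 at depth 1
Step 4: declare f=(read a)=40 at depth 1
Visible at query point: a=40 f=40

Answer: 1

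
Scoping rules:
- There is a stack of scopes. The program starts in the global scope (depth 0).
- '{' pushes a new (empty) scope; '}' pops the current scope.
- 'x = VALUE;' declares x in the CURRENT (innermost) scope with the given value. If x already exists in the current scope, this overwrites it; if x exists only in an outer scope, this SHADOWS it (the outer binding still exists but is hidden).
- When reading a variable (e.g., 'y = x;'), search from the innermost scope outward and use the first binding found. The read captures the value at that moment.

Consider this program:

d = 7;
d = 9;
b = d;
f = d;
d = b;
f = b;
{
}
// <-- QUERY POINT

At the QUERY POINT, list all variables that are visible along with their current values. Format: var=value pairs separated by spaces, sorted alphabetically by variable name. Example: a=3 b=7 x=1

Answer: b=9 d=9 f=9

Derivation:
Step 1: declare d=7 at depth 0
Step 2: declare d=9 at depth 0
Step 3: declare b=(read d)=9 at depth 0
Step 4: declare f=(read d)=9 at depth 0
Step 5: declare d=(read b)=9 at depth 0
Step 6: declare f=(read b)=9 at depth 0
Step 7: enter scope (depth=1)
Step 8: exit scope (depth=0)
Visible at query point: b=9 d=9 f=9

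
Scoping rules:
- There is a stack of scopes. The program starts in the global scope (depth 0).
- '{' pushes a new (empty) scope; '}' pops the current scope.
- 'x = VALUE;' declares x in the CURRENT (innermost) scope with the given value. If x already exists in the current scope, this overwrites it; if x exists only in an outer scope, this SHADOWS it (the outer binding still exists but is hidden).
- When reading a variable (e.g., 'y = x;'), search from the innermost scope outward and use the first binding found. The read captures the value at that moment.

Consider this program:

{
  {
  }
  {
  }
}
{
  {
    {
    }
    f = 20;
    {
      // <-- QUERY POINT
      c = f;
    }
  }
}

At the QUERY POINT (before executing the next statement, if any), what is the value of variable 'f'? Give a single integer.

Answer: 20

Derivation:
Step 1: enter scope (depth=1)
Step 2: enter scope (depth=2)
Step 3: exit scope (depth=1)
Step 4: enter scope (depth=2)
Step 5: exit scope (depth=1)
Step 6: exit scope (depth=0)
Step 7: enter scope (depth=1)
Step 8: enter scope (depth=2)
Step 9: enter scope (depth=3)
Step 10: exit scope (depth=2)
Step 11: declare f=20 at depth 2
Step 12: enter scope (depth=3)
Visible at query point: f=20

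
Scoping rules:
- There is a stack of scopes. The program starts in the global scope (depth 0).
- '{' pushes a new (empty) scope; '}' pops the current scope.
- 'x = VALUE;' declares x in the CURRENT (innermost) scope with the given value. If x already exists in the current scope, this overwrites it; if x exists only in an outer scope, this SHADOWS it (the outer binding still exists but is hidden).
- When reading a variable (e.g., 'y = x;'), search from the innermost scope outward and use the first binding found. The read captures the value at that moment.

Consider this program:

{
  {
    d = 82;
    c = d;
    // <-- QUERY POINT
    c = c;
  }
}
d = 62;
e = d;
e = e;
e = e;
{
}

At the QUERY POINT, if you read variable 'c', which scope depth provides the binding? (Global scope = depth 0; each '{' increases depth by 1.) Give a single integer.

Step 1: enter scope (depth=1)
Step 2: enter scope (depth=2)
Step 3: declare d=82 at depth 2
Step 4: declare c=(read d)=82 at depth 2
Visible at query point: c=82 d=82

Answer: 2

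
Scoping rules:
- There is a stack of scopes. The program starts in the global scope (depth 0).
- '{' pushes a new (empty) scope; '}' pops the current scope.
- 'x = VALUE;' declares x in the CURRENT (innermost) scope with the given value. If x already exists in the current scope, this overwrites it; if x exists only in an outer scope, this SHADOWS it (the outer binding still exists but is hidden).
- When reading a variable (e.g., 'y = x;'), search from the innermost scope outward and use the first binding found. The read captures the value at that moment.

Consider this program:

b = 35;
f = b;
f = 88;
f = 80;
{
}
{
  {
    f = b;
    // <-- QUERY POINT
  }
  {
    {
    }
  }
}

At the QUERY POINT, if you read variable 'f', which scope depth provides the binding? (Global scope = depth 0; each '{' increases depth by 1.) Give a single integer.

Step 1: declare b=35 at depth 0
Step 2: declare f=(read b)=35 at depth 0
Step 3: declare f=88 at depth 0
Step 4: declare f=80 at depth 0
Step 5: enter scope (depth=1)
Step 6: exit scope (depth=0)
Step 7: enter scope (depth=1)
Step 8: enter scope (depth=2)
Step 9: declare f=(read b)=35 at depth 2
Visible at query point: b=35 f=35

Answer: 2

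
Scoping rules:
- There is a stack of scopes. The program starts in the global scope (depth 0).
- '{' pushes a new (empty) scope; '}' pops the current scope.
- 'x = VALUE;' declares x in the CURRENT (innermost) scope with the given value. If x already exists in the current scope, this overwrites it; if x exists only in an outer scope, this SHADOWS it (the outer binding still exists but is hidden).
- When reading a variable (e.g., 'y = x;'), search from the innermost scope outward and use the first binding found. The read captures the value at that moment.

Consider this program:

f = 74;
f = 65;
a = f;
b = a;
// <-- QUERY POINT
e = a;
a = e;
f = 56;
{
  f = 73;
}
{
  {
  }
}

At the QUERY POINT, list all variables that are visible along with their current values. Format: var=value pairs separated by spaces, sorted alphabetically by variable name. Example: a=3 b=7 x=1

Step 1: declare f=74 at depth 0
Step 2: declare f=65 at depth 0
Step 3: declare a=(read f)=65 at depth 0
Step 4: declare b=(read a)=65 at depth 0
Visible at query point: a=65 b=65 f=65

Answer: a=65 b=65 f=65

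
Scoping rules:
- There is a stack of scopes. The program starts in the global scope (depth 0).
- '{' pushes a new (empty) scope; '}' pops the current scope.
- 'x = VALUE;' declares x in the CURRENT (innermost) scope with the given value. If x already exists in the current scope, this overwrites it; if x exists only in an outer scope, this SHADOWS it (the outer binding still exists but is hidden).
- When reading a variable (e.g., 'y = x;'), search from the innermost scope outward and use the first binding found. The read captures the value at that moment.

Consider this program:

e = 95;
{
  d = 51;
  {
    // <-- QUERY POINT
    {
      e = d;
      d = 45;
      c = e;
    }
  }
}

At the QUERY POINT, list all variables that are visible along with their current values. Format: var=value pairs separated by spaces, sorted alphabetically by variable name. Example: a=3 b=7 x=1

Step 1: declare e=95 at depth 0
Step 2: enter scope (depth=1)
Step 3: declare d=51 at depth 1
Step 4: enter scope (depth=2)
Visible at query point: d=51 e=95

Answer: d=51 e=95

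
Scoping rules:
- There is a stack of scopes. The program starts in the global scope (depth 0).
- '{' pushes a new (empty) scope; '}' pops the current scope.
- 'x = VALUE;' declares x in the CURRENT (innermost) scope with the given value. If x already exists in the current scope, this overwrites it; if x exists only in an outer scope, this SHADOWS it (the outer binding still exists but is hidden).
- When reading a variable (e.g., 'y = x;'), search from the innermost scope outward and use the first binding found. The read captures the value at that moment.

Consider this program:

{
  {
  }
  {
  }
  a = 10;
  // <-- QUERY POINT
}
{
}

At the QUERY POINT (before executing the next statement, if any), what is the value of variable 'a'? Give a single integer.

Answer: 10

Derivation:
Step 1: enter scope (depth=1)
Step 2: enter scope (depth=2)
Step 3: exit scope (depth=1)
Step 4: enter scope (depth=2)
Step 5: exit scope (depth=1)
Step 6: declare a=10 at depth 1
Visible at query point: a=10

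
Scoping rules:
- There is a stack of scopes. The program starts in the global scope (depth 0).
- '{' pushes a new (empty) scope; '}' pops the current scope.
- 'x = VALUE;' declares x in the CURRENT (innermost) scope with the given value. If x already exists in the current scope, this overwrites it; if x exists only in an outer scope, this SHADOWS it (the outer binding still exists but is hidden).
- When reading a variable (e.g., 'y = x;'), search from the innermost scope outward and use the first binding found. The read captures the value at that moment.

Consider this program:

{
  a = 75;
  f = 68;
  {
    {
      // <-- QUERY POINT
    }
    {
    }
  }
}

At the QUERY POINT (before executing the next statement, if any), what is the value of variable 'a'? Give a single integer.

Answer: 75

Derivation:
Step 1: enter scope (depth=1)
Step 2: declare a=75 at depth 1
Step 3: declare f=68 at depth 1
Step 4: enter scope (depth=2)
Step 5: enter scope (depth=3)
Visible at query point: a=75 f=68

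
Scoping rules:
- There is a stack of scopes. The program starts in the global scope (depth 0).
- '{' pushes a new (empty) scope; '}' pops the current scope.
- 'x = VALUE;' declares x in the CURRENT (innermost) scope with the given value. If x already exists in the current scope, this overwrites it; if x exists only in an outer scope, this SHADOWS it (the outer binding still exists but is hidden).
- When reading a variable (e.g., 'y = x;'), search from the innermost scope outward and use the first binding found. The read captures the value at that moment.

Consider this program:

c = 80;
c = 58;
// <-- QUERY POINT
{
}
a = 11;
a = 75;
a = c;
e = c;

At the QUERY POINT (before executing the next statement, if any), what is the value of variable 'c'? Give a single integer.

Step 1: declare c=80 at depth 0
Step 2: declare c=58 at depth 0
Visible at query point: c=58

Answer: 58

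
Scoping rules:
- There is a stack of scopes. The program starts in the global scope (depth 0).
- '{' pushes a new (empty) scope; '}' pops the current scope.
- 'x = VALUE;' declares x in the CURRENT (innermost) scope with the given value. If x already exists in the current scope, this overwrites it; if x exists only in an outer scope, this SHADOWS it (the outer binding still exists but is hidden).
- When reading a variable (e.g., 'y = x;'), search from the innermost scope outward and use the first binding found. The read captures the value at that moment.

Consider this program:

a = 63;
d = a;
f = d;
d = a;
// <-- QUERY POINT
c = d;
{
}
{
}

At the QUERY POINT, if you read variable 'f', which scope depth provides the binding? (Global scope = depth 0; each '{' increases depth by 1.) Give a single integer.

Answer: 0

Derivation:
Step 1: declare a=63 at depth 0
Step 2: declare d=(read a)=63 at depth 0
Step 3: declare f=(read d)=63 at depth 0
Step 4: declare d=(read a)=63 at depth 0
Visible at query point: a=63 d=63 f=63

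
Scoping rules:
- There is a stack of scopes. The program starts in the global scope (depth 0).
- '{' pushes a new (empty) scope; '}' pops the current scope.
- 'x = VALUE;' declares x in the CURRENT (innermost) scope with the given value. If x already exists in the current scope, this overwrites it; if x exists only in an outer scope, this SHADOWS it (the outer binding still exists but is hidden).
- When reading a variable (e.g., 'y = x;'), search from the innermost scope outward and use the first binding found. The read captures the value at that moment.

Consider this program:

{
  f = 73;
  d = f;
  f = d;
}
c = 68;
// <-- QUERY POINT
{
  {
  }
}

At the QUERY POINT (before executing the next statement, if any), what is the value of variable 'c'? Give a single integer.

Step 1: enter scope (depth=1)
Step 2: declare f=73 at depth 1
Step 3: declare d=(read f)=73 at depth 1
Step 4: declare f=(read d)=73 at depth 1
Step 5: exit scope (depth=0)
Step 6: declare c=68 at depth 0
Visible at query point: c=68

Answer: 68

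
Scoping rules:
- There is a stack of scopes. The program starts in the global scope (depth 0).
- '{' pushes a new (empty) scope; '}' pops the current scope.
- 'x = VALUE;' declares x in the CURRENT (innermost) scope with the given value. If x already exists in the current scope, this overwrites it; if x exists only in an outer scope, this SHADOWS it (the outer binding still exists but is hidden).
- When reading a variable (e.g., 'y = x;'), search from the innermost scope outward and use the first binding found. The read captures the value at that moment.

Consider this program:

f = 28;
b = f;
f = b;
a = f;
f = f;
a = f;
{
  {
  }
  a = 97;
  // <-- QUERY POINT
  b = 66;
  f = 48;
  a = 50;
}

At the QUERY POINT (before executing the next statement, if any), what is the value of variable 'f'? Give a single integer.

Answer: 28

Derivation:
Step 1: declare f=28 at depth 0
Step 2: declare b=(read f)=28 at depth 0
Step 3: declare f=(read b)=28 at depth 0
Step 4: declare a=(read f)=28 at depth 0
Step 5: declare f=(read f)=28 at depth 0
Step 6: declare a=(read f)=28 at depth 0
Step 7: enter scope (depth=1)
Step 8: enter scope (depth=2)
Step 9: exit scope (depth=1)
Step 10: declare a=97 at depth 1
Visible at query point: a=97 b=28 f=28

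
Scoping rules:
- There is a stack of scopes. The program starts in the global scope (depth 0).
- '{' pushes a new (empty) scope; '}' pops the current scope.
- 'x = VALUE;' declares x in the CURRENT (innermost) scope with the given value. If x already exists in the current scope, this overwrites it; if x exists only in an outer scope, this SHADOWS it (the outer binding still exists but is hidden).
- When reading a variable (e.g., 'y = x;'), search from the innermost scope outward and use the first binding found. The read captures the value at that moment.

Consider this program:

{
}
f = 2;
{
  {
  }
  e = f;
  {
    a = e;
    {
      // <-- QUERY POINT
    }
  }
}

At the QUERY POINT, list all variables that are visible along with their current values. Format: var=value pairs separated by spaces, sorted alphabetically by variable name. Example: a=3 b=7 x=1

Step 1: enter scope (depth=1)
Step 2: exit scope (depth=0)
Step 3: declare f=2 at depth 0
Step 4: enter scope (depth=1)
Step 5: enter scope (depth=2)
Step 6: exit scope (depth=1)
Step 7: declare e=(read f)=2 at depth 1
Step 8: enter scope (depth=2)
Step 9: declare a=(read e)=2 at depth 2
Step 10: enter scope (depth=3)
Visible at query point: a=2 e=2 f=2

Answer: a=2 e=2 f=2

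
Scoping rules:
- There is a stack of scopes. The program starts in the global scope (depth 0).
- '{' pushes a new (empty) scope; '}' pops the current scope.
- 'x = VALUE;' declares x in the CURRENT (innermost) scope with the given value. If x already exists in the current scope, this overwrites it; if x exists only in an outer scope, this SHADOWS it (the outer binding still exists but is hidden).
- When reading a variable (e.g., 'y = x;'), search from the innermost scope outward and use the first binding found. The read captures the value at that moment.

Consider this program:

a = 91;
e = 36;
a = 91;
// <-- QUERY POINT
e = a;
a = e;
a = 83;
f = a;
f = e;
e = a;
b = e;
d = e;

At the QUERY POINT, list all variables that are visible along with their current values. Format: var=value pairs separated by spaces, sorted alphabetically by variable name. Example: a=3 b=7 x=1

Answer: a=91 e=36

Derivation:
Step 1: declare a=91 at depth 0
Step 2: declare e=36 at depth 0
Step 3: declare a=91 at depth 0
Visible at query point: a=91 e=36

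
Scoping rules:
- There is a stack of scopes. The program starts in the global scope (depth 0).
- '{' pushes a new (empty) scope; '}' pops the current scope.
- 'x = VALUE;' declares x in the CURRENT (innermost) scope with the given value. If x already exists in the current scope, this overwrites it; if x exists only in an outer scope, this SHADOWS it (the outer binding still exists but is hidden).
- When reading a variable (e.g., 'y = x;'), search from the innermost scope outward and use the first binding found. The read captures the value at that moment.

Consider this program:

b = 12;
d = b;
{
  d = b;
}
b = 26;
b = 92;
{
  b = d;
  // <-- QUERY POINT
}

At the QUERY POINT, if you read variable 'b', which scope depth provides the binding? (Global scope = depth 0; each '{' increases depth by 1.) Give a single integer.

Answer: 1

Derivation:
Step 1: declare b=12 at depth 0
Step 2: declare d=(read b)=12 at depth 0
Step 3: enter scope (depth=1)
Step 4: declare d=(read b)=12 at depth 1
Step 5: exit scope (depth=0)
Step 6: declare b=26 at depth 0
Step 7: declare b=92 at depth 0
Step 8: enter scope (depth=1)
Step 9: declare b=(read d)=12 at depth 1
Visible at query point: b=12 d=12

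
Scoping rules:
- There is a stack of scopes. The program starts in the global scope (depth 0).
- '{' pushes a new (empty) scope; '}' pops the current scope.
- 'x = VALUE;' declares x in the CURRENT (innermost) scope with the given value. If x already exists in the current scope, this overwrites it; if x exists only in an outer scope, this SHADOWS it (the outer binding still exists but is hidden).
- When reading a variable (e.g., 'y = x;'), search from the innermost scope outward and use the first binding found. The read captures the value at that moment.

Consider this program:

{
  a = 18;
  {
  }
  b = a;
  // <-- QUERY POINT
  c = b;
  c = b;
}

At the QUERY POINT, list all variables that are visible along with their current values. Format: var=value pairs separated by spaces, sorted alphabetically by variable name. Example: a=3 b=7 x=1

Step 1: enter scope (depth=1)
Step 2: declare a=18 at depth 1
Step 3: enter scope (depth=2)
Step 4: exit scope (depth=1)
Step 5: declare b=(read a)=18 at depth 1
Visible at query point: a=18 b=18

Answer: a=18 b=18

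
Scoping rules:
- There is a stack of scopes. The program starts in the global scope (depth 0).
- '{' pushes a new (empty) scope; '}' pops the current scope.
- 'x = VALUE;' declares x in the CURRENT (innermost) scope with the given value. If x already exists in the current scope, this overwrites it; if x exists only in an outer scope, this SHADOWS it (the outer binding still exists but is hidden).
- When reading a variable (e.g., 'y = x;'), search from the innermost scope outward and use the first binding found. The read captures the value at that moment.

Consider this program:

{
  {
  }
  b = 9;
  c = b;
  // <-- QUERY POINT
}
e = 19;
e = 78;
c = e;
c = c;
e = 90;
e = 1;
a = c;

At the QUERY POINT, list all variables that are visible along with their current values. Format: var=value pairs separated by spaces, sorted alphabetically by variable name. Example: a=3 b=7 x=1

Step 1: enter scope (depth=1)
Step 2: enter scope (depth=2)
Step 3: exit scope (depth=1)
Step 4: declare b=9 at depth 1
Step 5: declare c=(read b)=9 at depth 1
Visible at query point: b=9 c=9

Answer: b=9 c=9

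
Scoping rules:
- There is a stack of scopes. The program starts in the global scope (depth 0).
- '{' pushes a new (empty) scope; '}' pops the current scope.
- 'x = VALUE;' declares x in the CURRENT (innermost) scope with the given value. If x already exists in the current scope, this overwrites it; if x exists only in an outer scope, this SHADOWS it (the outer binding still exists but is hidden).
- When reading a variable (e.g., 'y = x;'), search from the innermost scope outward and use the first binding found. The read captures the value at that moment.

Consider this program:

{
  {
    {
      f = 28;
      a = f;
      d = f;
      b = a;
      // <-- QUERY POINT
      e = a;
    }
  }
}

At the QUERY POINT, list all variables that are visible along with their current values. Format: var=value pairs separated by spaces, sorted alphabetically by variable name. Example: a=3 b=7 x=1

Step 1: enter scope (depth=1)
Step 2: enter scope (depth=2)
Step 3: enter scope (depth=3)
Step 4: declare f=28 at depth 3
Step 5: declare a=(read f)=28 at depth 3
Step 6: declare d=(read f)=28 at depth 3
Step 7: declare b=(read a)=28 at depth 3
Visible at query point: a=28 b=28 d=28 f=28

Answer: a=28 b=28 d=28 f=28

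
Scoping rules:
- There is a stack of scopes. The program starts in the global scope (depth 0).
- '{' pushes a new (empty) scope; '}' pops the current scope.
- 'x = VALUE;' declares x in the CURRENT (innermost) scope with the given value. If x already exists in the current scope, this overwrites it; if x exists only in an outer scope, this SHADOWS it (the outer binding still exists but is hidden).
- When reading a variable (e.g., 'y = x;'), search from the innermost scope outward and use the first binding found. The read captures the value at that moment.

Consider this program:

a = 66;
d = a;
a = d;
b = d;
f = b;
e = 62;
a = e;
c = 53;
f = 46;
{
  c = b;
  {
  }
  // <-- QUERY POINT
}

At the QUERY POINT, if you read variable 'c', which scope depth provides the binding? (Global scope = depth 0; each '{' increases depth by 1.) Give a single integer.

Step 1: declare a=66 at depth 0
Step 2: declare d=(read a)=66 at depth 0
Step 3: declare a=(read d)=66 at depth 0
Step 4: declare b=(read d)=66 at depth 0
Step 5: declare f=(read b)=66 at depth 0
Step 6: declare e=62 at depth 0
Step 7: declare a=(read e)=62 at depth 0
Step 8: declare c=53 at depth 0
Step 9: declare f=46 at depth 0
Step 10: enter scope (depth=1)
Step 11: declare c=(read b)=66 at depth 1
Step 12: enter scope (depth=2)
Step 13: exit scope (depth=1)
Visible at query point: a=62 b=66 c=66 d=66 e=62 f=46

Answer: 1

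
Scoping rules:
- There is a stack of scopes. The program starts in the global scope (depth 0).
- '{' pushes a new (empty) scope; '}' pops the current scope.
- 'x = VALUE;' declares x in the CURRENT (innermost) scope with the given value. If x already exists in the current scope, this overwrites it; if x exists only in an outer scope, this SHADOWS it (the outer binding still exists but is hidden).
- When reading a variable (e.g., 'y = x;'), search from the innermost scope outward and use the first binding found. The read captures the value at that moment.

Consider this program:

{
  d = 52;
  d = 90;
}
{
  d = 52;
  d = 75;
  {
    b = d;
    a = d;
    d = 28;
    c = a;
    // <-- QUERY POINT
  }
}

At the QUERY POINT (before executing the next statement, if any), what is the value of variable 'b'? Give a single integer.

Answer: 75

Derivation:
Step 1: enter scope (depth=1)
Step 2: declare d=52 at depth 1
Step 3: declare d=90 at depth 1
Step 4: exit scope (depth=0)
Step 5: enter scope (depth=1)
Step 6: declare d=52 at depth 1
Step 7: declare d=75 at depth 1
Step 8: enter scope (depth=2)
Step 9: declare b=(read d)=75 at depth 2
Step 10: declare a=(read d)=75 at depth 2
Step 11: declare d=28 at depth 2
Step 12: declare c=(read a)=75 at depth 2
Visible at query point: a=75 b=75 c=75 d=28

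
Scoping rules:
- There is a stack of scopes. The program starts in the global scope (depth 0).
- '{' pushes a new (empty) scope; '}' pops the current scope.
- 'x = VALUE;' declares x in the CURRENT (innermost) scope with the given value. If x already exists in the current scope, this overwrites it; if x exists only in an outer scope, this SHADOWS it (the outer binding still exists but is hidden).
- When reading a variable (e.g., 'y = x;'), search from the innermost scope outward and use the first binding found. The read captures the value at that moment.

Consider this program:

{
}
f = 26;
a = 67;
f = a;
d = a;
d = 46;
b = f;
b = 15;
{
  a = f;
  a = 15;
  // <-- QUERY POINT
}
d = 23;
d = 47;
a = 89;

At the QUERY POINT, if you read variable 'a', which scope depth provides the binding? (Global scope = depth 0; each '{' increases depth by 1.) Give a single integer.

Answer: 1

Derivation:
Step 1: enter scope (depth=1)
Step 2: exit scope (depth=0)
Step 3: declare f=26 at depth 0
Step 4: declare a=67 at depth 0
Step 5: declare f=(read a)=67 at depth 0
Step 6: declare d=(read a)=67 at depth 0
Step 7: declare d=46 at depth 0
Step 8: declare b=(read f)=67 at depth 0
Step 9: declare b=15 at depth 0
Step 10: enter scope (depth=1)
Step 11: declare a=(read f)=67 at depth 1
Step 12: declare a=15 at depth 1
Visible at query point: a=15 b=15 d=46 f=67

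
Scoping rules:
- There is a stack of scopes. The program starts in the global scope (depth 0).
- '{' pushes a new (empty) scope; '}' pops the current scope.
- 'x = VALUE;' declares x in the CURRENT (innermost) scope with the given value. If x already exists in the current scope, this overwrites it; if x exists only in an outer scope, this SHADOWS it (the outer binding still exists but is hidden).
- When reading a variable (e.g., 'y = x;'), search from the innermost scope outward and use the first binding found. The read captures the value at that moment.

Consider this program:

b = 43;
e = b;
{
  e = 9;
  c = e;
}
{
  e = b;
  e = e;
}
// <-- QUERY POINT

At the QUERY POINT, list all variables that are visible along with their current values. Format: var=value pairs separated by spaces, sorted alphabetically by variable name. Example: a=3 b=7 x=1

Answer: b=43 e=43

Derivation:
Step 1: declare b=43 at depth 0
Step 2: declare e=(read b)=43 at depth 0
Step 3: enter scope (depth=1)
Step 4: declare e=9 at depth 1
Step 5: declare c=(read e)=9 at depth 1
Step 6: exit scope (depth=0)
Step 7: enter scope (depth=1)
Step 8: declare e=(read b)=43 at depth 1
Step 9: declare e=(read e)=43 at depth 1
Step 10: exit scope (depth=0)
Visible at query point: b=43 e=43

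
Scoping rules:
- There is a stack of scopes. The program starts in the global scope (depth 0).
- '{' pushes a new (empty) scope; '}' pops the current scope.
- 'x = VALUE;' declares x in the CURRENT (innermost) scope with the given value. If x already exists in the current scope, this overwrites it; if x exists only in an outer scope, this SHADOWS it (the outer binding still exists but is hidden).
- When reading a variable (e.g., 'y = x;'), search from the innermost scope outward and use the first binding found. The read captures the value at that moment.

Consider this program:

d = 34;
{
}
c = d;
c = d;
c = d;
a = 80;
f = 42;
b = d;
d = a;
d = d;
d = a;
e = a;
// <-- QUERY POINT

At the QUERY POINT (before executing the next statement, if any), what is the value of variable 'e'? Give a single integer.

Answer: 80

Derivation:
Step 1: declare d=34 at depth 0
Step 2: enter scope (depth=1)
Step 3: exit scope (depth=0)
Step 4: declare c=(read d)=34 at depth 0
Step 5: declare c=(read d)=34 at depth 0
Step 6: declare c=(read d)=34 at depth 0
Step 7: declare a=80 at depth 0
Step 8: declare f=42 at depth 0
Step 9: declare b=(read d)=34 at depth 0
Step 10: declare d=(read a)=80 at depth 0
Step 11: declare d=(read d)=80 at depth 0
Step 12: declare d=(read a)=80 at depth 0
Step 13: declare e=(read a)=80 at depth 0
Visible at query point: a=80 b=34 c=34 d=80 e=80 f=42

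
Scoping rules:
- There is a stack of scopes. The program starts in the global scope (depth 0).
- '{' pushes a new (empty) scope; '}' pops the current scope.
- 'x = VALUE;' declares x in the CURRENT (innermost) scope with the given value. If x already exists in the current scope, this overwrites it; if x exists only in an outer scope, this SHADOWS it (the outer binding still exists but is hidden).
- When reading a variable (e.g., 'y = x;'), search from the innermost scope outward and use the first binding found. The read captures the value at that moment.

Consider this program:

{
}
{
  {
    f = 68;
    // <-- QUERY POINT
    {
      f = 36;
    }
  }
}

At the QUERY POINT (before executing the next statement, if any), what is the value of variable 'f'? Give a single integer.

Step 1: enter scope (depth=1)
Step 2: exit scope (depth=0)
Step 3: enter scope (depth=1)
Step 4: enter scope (depth=2)
Step 5: declare f=68 at depth 2
Visible at query point: f=68

Answer: 68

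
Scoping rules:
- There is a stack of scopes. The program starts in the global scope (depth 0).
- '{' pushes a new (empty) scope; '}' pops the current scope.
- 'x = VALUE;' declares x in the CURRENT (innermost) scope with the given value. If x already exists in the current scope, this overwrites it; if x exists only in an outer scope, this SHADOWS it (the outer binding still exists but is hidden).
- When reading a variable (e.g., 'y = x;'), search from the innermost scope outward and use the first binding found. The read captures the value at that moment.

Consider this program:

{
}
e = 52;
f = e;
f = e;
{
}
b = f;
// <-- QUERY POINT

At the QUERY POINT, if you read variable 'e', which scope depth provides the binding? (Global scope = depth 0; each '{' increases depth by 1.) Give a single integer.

Answer: 0

Derivation:
Step 1: enter scope (depth=1)
Step 2: exit scope (depth=0)
Step 3: declare e=52 at depth 0
Step 4: declare f=(read e)=52 at depth 0
Step 5: declare f=(read e)=52 at depth 0
Step 6: enter scope (depth=1)
Step 7: exit scope (depth=0)
Step 8: declare b=(read f)=52 at depth 0
Visible at query point: b=52 e=52 f=52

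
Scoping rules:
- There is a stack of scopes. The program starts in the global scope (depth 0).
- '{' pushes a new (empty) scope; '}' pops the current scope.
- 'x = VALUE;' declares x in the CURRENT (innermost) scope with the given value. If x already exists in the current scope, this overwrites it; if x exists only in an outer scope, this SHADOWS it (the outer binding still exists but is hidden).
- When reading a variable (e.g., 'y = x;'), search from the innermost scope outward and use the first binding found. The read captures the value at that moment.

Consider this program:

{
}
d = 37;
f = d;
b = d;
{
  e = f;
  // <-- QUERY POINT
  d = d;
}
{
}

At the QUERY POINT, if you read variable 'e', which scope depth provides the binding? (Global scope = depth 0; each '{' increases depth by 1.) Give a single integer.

Step 1: enter scope (depth=1)
Step 2: exit scope (depth=0)
Step 3: declare d=37 at depth 0
Step 4: declare f=(read d)=37 at depth 0
Step 5: declare b=(read d)=37 at depth 0
Step 6: enter scope (depth=1)
Step 7: declare e=(read f)=37 at depth 1
Visible at query point: b=37 d=37 e=37 f=37

Answer: 1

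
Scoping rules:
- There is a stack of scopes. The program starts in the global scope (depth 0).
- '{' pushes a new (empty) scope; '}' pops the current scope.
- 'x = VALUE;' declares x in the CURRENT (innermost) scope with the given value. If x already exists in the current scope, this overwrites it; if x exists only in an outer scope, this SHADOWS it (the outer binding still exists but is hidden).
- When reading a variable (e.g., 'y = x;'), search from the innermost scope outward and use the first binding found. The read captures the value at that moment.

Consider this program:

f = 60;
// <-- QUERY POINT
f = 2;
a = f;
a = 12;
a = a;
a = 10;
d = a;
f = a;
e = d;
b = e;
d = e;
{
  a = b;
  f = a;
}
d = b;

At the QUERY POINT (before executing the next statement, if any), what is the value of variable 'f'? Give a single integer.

Step 1: declare f=60 at depth 0
Visible at query point: f=60

Answer: 60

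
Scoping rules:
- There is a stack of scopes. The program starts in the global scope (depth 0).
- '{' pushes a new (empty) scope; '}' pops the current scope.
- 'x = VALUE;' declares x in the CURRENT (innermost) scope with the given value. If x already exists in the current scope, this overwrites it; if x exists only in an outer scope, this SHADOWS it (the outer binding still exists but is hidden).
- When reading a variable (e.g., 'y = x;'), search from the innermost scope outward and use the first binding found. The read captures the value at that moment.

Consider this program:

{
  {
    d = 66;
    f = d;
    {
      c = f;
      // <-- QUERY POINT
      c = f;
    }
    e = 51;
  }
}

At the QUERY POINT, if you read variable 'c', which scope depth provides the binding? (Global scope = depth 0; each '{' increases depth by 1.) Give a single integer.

Step 1: enter scope (depth=1)
Step 2: enter scope (depth=2)
Step 3: declare d=66 at depth 2
Step 4: declare f=(read d)=66 at depth 2
Step 5: enter scope (depth=3)
Step 6: declare c=(read f)=66 at depth 3
Visible at query point: c=66 d=66 f=66

Answer: 3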